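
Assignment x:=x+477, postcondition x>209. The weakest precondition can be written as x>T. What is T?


Formula: wp(x:=E, P) = P[E/x] (substitute E for x in postcondition)
Step 1: Postcondition: x>209
Step 2: Substitute x+477 for x: x+477>209
Step 3: Solve for x: x > 209-477 = -268

-268


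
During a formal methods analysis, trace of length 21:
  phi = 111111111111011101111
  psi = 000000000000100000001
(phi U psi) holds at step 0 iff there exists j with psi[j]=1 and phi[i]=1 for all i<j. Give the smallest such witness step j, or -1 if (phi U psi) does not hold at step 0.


(phi U psi) at 0: need smallest j with psi[j]=1 and phi[i]=1 for all i in [0,j).
Scan from step 0:
  step 0: phi=1, psi=0 -> continue
  step 1: phi=1, psi=0 -> continue
  step 2: phi=1, psi=0 -> continue
  step 3: phi=1, psi=0 -> continue
  step 12: psi=1 and phi held for [0,12) -> witness found
Witness step = 12

12


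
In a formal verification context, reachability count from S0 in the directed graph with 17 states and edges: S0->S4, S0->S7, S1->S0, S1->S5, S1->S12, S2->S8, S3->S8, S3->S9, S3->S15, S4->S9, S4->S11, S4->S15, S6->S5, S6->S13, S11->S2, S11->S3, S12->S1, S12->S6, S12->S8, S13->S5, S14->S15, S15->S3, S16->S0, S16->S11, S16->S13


BFS from S0:
  layer 0: {S0}
  layer 1: {S4, S7}
  layer 2: {S9, S11, S15}
  layer 3: {S2, S3}
  layer 4: {S8}
Reachable set: {S0, S2, S3, S4, S7, S8, S9, S11, S15}
Count = 9

9


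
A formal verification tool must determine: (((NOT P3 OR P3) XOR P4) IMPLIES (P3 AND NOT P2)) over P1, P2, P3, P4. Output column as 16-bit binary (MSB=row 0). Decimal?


Formula: (((NOT P3 OR P3) XOR P4) IMPLIES (P3 AND NOT P2)) over P1, P2, P3, P4 (16 rows)
Evaluate each row (bits = P1,P2,P3,P4, MSB first):
  row 0 [0000]: (((NOT 0 OR 0) XOR 0) IMPLIES (0 AND NOT 0)) -> 0
  row 1 [0001]: (((NOT 0 OR 0) XOR 1) IMPLIES (0 AND NOT 0)) -> 1
  row 2 [0010]: (((NOT 1 OR 1) XOR 0) IMPLIES (1 AND NOT 0)) -> 1
  row 3 [0011]: (((NOT 1 OR 1) XOR 1) IMPLIES (1 AND NOT 0)) -> 1
  row 4 [0100]: (((NOT 0 OR 0) XOR 0) IMPLIES (0 AND NOT 1)) -> 0
  row 5 [0101]: (((NOT 0 OR 0) XOR 1) IMPLIES (0 AND NOT 1)) -> 1
  row 6 [0110]: (((NOT 1 OR 1) XOR 0) IMPLIES (1 AND NOT 1)) -> 0
  row 7 [0111]: (((NOT 1 OR 1) XOR 1) IMPLIES (1 AND NOT 1)) -> 1
  row 8 [1000]: (((NOT 0 OR 0) XOR 0) IMPLIES (0 AND NOT 0)) -> 0
  row 9 [1001]: (((NOT 0 OR 0) XOR 1) IMPLIES (0 AND NOT 0)) -> 1
  row 10 [1010]: (((NOT 1 OR 1) XOR 0) IMPLIES (1 AND NOT 0)) -> 1
  row 11 [1011]: (((NOT 1 OR 1) XOR 1) IMPLIES (1 AND NOT 0)) -> 1
  row 12 [1100]: (((NOT 0 OR 0) XOR 0) IMPLIES (0 AND NOT 1)) -> 0
  row 13 [1101]: (((NOT 0 OR 0) XOR 1) IMPLIES (0 AND NOT 1)) -> 1
  row 14 [1110]: (((NOT 1 OR 1) XOR 0) IMPLIES (1 AND NOT 1)) -> 0
  row 15 [1111]: (((NOT 1 OR 1) XOR 1) IMPLIES (1 AND NOT 1)) -> 1
Full result column, 4 rows per line (P1,P2 fixed per line; P3,P4 runs 00..11 left to right):
  rows 0-3 [P1,P2=00]: 0111  = hex 7
  rows 4-7 [P1,P2=01]: 0101  = hex 5
  rows 8-11 [P1,P2=10]: 0111  = hex 7
  rows 12-15 [P1,P2=11]: 0101  = hex 5
Output column (row 0 .. row 15) = 0111010101110101
Output column grouped in 4s = 0111 0101 0111 0101 = 0x7575
Convert to decimal digit by digit (value = value*16 + digit):
  7 -> 7
  7*16 + 5 = 117
  117*16 + 7 = 1879
  1879*16 + 5 = 30069
Decimal = 30069

30069


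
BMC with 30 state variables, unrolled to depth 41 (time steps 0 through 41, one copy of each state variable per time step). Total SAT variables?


BMC unrolls to depth k, creating one copy of each state var for steps 0..k.
Step count = 41 + 1 = 42 (steps 0 through 41)
Vars per step = 30
Total = 30 * 42 = 1260

1260


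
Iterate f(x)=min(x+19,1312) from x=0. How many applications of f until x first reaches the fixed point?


Step 1: x=0, cap=1312, increment=19
Step 2: x grows by 19 each step until capped at 1312; fixed point is x=1312
Step 3: iterations = ceil(1312/19) = 70

70


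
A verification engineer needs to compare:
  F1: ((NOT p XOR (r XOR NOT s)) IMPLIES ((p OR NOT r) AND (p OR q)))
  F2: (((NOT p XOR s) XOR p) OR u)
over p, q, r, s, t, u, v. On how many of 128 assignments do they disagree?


F1 = ((NOT p XOR (r XOR NOT s)) IMPLIES ((p OR NOT r) AND (p OR q)))
F2 = (((NOT p XOR s) XOR p) OR u)
Evaluate both on each of 128 rows (bits = p,q,r,s,t,u,v):
  row 0 [0000000]: F1=1 F2=1 -> 0
  row 1 [0000001]: F1=1 F2=1 -> 0
  row 2 [0000010]: F1=1 F2=1 -> 0
  row 3 [0000011]: F1=1 F2=1 -> 0
  row 4 [0000100]: F1=1 F2=1 -> 0
  (every remaining row is evaluated the same way; all 128 results are listed next)
Full result column, 8 rows per line (p,q,r,s fixed per line; t,u,v runs 000..111 left to right):
  rows 0-7 [p,q,r,s=0000]: 00000000  (ones: 0)
  rows 8-15 [p,q,r,s=0001]: 00110011  (ones: 4)
  rows 16-23 [p,q,r,s=0010]: 11111111  (ones: 8)
  rows 24-31 [p,q,r,s=0011]: 11001100  (ones: 4)
  rows 32-39 [p,q,r,s=0100]: 00000000  (ones: 0)
  rows 40-47 [p,q,r,s=0101]: 11001100  (ones: 4)
  rows 48-55 [p,q,r,s=0110]: 11111111  (ones: 8)
  rows 56-63 [p,q,r,s=0111]: 11001100  (ones: 4)
  rows 64-71 [p,q,r,s=1000]: 00000000  (ones: 0)
  rows 72-79 [p,q,r,s=1001]: 11001100  (ones: 4)
  rows 80-87 [p,q,r,s=1010]: 00000000  (ones: 0)
  rows 88-95 [p,q,r,s=1011]: 11001100  (ones: 4)
  rows 96-103 [p,q,r,s=1100]: 00000000  (ones: 0)
  rows 104-111 [p,q,r,s=1101]: 11001100  (ones: 4)
  rows 112-119 [p,q,r,s=1110]: 00000000  (ones: 0)
  rows 120-127 [p,q,r,s=1111]: 11001100  (ones: 4)
Disagreements = 0+4+8+4+0+4+8+4+0+4+0+4+0+4+0+4 = 48

48


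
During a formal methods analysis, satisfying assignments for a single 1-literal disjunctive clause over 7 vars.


Step 1: Total=2^7=128
Step 2: Unsat when all 1 false: 2^6=64
Step 3: Sat=128-64=64

64


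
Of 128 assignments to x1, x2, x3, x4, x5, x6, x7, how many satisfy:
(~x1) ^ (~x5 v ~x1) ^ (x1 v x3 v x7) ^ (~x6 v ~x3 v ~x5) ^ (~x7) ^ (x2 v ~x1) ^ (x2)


CNF with 7 clauses over 7 vars (128 assignments).
An assignment satisfies CNF iff every clause has >=1 true literal.
Check each row (bits = x1,x2,x3,x4,x5,x6,x7; clause T/F shown):
  row 0 [0000000]: clauses=TTFTTTF -> 0
  row 1 [0000001]: clauses=TTTTFTF -> 0
  row 2 [0000010]: clauses=TTFTTTF -> 0
  row 3 [0000011]: clauses=TTTTFTF -> 0
  row 4 [0000100]: clauses=TTFTTTF -> 0
  (every remaining row is evaluated the same way; all 128 results are listed next)
Full result column, 8 rows per line (x1,x2,x3,x4 fixed per line; x5,x6,x7 runs 000..111 left to right):
  rows 0-7 [x1,x2,x3,x4=0000]: 00000000  (ones: 0)
  rows 8-15 [x1,x2,x3,x4=0001]: 00000000  (ones: 0)
  rows 16-23 [x1,x2,x3,x4=0010]: 00000000  (ones: 0)
  rows 24-31 [x1,x2,x3,x4=0011]: 00000000  (ones: 0)
  rows 32-39 [x1,x2,x3,x4=0100]: 00000000  (ones: 0)
  rows 40-47 [x1,x2,x3,x4=0101]: 00000000  (ones: 0)
  rows 48-55 [x1,x2,x3,x4=0110]: 10101000  (ones: 3)
  rows 56-63 [x1,x2,x3,x4=0111]: 10101000  (ones: 3)
  rows 64-71 [x1,x2,x3,x4=1000]: 00000000  (ones: 0)
  rows 72-79 [x1,x2,x3,x4=1001]: 00000000  (ones: 0)
  rows 80-87 [x1,x2,x3,x4=1010]: 00000000  (ones: 0)
  rows 88-95 [x1,x2,x3,x4=1011]: 00000000  (ones: 0)
  rows 96-103 [x1,x2,x3,x4=1100]: 00000000  (ones: 0)
  rows 104-111 [x1,x2,x3,x4=1101]: 00000000  (ones: 0)
  rows 112-119 [x1,x2,x3,x4=1110]: 00000000  (ones: 0)
  rows 120-127 [x1,x2,x3,x4=1111]: 00000000  (ones: 0)
Satisfying assignments = 0+0+0+0+0+0+3+3+0+0+0+0+0+0+0+0 = 6

6


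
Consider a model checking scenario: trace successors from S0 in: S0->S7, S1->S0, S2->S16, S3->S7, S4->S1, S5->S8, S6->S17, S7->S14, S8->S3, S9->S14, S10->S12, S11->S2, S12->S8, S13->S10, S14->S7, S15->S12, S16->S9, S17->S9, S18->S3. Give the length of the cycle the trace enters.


Trace from S0 until a state repeats:
  S0 -> S7 -> S14 -> S7
S7 first seen at step 1, revisited at step 3.
Cycle length = 3 - 1 = 2

2


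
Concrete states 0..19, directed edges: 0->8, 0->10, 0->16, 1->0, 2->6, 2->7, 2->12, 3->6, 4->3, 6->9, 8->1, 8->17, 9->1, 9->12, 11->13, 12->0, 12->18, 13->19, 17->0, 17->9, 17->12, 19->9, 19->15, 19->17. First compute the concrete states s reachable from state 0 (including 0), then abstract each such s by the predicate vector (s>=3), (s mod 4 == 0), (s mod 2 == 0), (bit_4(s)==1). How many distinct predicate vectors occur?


BFS from 0:
Concrete reachable: {0, 1, 8, 9, 10, 12, 16, 17, 18}
Abstract via predicates (s>=3), (s mod 4 == 0), (s mod 2 == 0), (bit_4(s)==1):
  (0,0,0,0) <- {1}
  (0,1,1,0) <- {0}
  (1,0,0,0) <- {9}
  (1,0,0,1) <- {17}
  (1,0,1,0) <- {10}
  (1,0,1,1) <- {18}
  (1,1,1,0) <- {8, 12}
  (1,1,1,1) <- {16}
Distinct abstract states = 8

8


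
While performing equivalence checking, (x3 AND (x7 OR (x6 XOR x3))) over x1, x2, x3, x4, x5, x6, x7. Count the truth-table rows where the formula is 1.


Formula: (x3 AND (x7 OR (x6 XOR x3))) over 7 vars (128 rows)
Evaluate each row (x1, x2, x3, x4, x5, x6, x7 as bits, MSB first):
  row 0 [0000000]: (0 AND (0 OR (0 XOR 0))) -> 0
  row 1 [0000001]: (0 AND (1 OR (0 XOR 0))) -> 0
  row 2 [0000010]: (0 AND (0 OR (1 XOR 0))) -> 0
  row 3 [0000011]: (0 AND (1 OR (1 XOR 0))) -> 0
  row 4 [0000100]: (0 AND (0 OR (0 XOR 0))) -> 0
  (every remaining row is evaluated the same way; all 128 results are listed next)
Full result column, 8 rows per line (x1,x2,x3,x4 fixed per line; x5,x6,x7 runs 000..111 left to right):
  rows 0-7 [x1,x2,x3,x4=0000]: 00000000  (ones: 0)
  rows 8-15 [x1,x2,x3,x4=0001]: 00000000  (ones: 0)
  rows 16-23 [x1,x2,x3,x4=0010]: 11011101  (ones: 6)
  rows 24-31 [x1,x2,x3,x4=0011]: 11011101  (ones: 6)
  rows 32-39 [x1,x2,x3,x4=0100]: 00000000  (ones: 0)
  rows 40-47 [x1,x2,x3,x4=0101]: 00000000  (ones: 0)
  rows 48-55 [x1,x2,x3,x4=0110]: 11011101  (ones: 6)
  rows 56-63 [x1,x2,x3,x4=0111]: 11011101  (ones: 6)
  rows 64-71 [x1,x2,x3,x4=1000]: 00000000  (ones: 0)
  rows 72-79 [x1,x2,x3,x4=1001]: 00000000  (ones: 0)
  rows 80-87 [x1,x2,x3,x4=1010]: 11011101  (ones: 6)
  rows 88-95 [x1,x2,x3,x4=1011]: 11011101  (ones: 6)
  rows 96-103 [x1,x2,x3,x4=1100]: 00000000  (ones: 0)
  rows 104-111 [x1,x2,x3,x4=1101]: 00000000  (ones: 0)
  rows 112-119 [x1,x2,x3,x4=1110]: 11011101  (ones: 6)
  rows 120-127 [x1,x2,x3,x4=1111]: 11011101  (ones: 6)
Count of 1-rows = 0+0+6+6+0+0+6+6+0+0+6+6+0+0+6+6 = 48

48


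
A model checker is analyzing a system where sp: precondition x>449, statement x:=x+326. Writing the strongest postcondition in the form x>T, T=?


Formula: sp(P, x:=E) = exists old_x. (x = E[old_x/x]) AND P[old_x/x] (old_x is the value of x before the assignment; eliminate old_x by solving x = E[old_x/x] for old_x)
Step 1: Precondition P: x>449, i.e. old_x > 449
Step 2: Assignment gives x = old_x + 326, so old_x = x - 326
Step 3: Substitute into P: x - 326 > 449
Step 4: Simplify: x > 449+326 = 775

775


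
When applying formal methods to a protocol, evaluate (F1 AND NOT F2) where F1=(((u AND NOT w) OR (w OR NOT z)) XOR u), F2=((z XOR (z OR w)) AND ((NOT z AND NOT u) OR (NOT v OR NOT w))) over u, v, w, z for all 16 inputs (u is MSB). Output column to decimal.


F1 = (((u AND NOT w) OR (w OR NOT z)) XOR u)
F2 = ((z XOR (z OR w)) AND ((NOT z AND NOT u) OR (NOT v OR NOT w)))
Counterexample to F1=>F2 is where F1=1 and F2=0.
Evaluate each row (bits = u,v,w,z, MSB first):
  row 0 [0000]: F1=1 F2=0 -> F1&~F2 -> 1
  row 1 [0001]: F1=0 F2=0 -> F1&~F2 -> 0
  row 2 [0010]: F1=1 F2=1 -> F1&~F2 -> 0
  row 3 [0011]: F1=1 F2=0 -> F1&~F2 -> 1
  row 4 [0100]: F1=1 F2=0 -> F1&~F2 -> 1
  row 5 [0101]: F1=0 F2=0 -> F1&~F2 -> 0
  row 6 [0110]: F1=1 F2=1 -> F1&~F2 -> 0
  row 7 [0111]: F1=1 F2=0 -> F1&~F2 -> 1
  row 8 [1000]: F1=0 F2=0 -> F1&~F2 -> 0
  row 9 [1001]: F1=0 F2=0 -> F1&~F2 -> 0
  row 10 [1010]: F1=0 F2=1 -> F1&~F2 -> 0
  row 11 [1011]: F1=0 F2=0 -> F1&~F2 -> 0
  row 12 [1100]: F1=0 F2=0 -> F1&~F2 -> 0
  row 13 [1101]: F1=0 F2=0 -> F1&~F2 -> 0
  row 14 [1110]: F1=0 F2=0 -> F1&~F2 -> 0
  row 15 [1111]: F1=0 F2=0 -> F1&~F2 -> 0
Full result column, 4 rows per line (u,v fixed per line; w,z runs 00..11 left to right):
  rows 0-3 [u,v=00]: 1001  = hex 9
  rows 4-7 [u,v=01]: 1001  = hex 9
  rows 8-11 [u,v=10]: 0000  = hex 0
  rows 12-15 [u,v=11]: 0000  = hex 0
Counterexample vector (row 0 .. row 15) = 1001100100000000
Output column grouped in 4s = 1001 1001 0000 0000 = 0x9900
Convert to decimal digit by digit (value = value*16 + digit):
  9 -> 9
  9*16 + 9 = 153
  153*16 + 0 = 2448
  2448*16 + 0 = 39168
Decimal = 39168

39168


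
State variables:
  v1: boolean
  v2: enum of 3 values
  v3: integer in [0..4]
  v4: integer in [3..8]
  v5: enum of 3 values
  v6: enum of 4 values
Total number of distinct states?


State space = product of domain sizes of all variables.
Domain sizes:
  v1 (boolean): 2
  v2 (enum of 3 values): 3
  v3 (integer in [0..4]): 5
  v4 (integer in [3..8]): 6
  v5 (enum of 3 values): 3
  v6 (enum of 4 values): 4
Product = 2 * 3 * 5 * 6 * 3 * 4 = 2160

2160


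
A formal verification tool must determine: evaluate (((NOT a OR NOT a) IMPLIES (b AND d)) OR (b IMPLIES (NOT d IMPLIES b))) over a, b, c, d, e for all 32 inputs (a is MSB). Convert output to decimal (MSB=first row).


Formula: (((NOT a OR NOT a) IMPLIES (b AND d)) OR (b IMPLIES (NOT d IMPLIES b))) over a, b, c, d, e (32 rows)
Evaluate each row (bits = a,b,c,d,e, MSB first):
  row 0 [00000]: (((NOT 0 OR NOT 0) IMPLIES (0 AND 0)) OR (0 IMPLIES (NOT 0 IMPLIES 0))) -> 1
  row 1 [00001]: (((NOT 0 OR NOT 0) IMPLIES (0 AND 0)) OR (0 IMPLIES (NOT 0 IMPLIES 0))) -> 1
  row 2 [00010]: (((NOT 0 OR NOT 0) IMPLIES (0 AND 1)) OR (0 IMPLIES (NOT 1 IMPLIES 0))) -> 1
  row 3 [00011]: (((NOT 0 OR NOT 0) IMPLIES (0 AND 1)) OR (0 IMPLIES (NOT 1 IMPLIES 0))) -> 1
  row 4 [00100]: (((NOT 0 OR NOT 0) IMPLIES (0 AND 0)) OR (0 IMPLIES (NOT 0 IMPLIES 0))) -> 1
  row 5 [00101]: (((NOT 0 OR NOT 0) IMPLIES (0 AND 0)) OR (0 IMPLIES (NOT 0 IMPLIES 0))) -> 1
  row 6 [00110]: (((NOT 0 OR NOT 0) IMPLIES (0 AND 1)) OR (0 IMPLIES (NOT 1 IMPLIES 0))) -> 1
  row 7 [00111]: (((NOT 0 OR NOT 0) IMPLIES (0 AND 1)) OR (0 IMPLIES (NOT 1 IMPLIES 0))) -> 1
  row 8 [01000]: (((NOT 0 OR NOT 0) IMPLIES (1 AND 0)) OR (1 IMPLIES (NOT 0 IMPLIES 1))) -> 1
  row 9 [01001]: (((NOT 0 OR NOT 0) IMPLIES (1 AND 0)) OR (1 IMPLIES (NOT 0 IMPLIES 1))) -> 1
  row 10 [01010]: (((NOT 0 OR NOT 0) IMPLIES (1 AND 1)) OR (1 IMPLIES (NOT 1 IMPLIES 1))) -> 1
  row 11 [01011]: (((NOT 0 OR NOT 0) IMPLIES (1 AND 1)) OR (1 IMPLIES (NOT 1 IMPLIES 1))) -> 1
  row 12 [01100]: (((NOT 0 OR NOT 0) IMPLIES (1 AND 0)) OR (1 IMPLIES (NOT 0 IMPLIES 1))) -> 1
  row 13 [01101]: (((NOT 0 OR NOT 0) IMPLIES (1 AND 0)) OR (1 IMPLIES (NOT 0 IMPLIES 1))) -> 1
  row 14 [01110]: (((NOT 0 OR NOT 0) IMPLIES (1 AND 1)) OR (1 IMPLIES (NOT 1 IMPLIES 1))) -> 1
  row 15 [01111]: (((NOT 0 OR NOT 0) IMPLIES (1 AND 1)) OR (1 IMPLIES (NOT 1 IMPLIES 1))) -> 1
  row 16 [10000]: (((NOT 1 OR NOT 1) IMPLIES (0 AND 0)) OR (0 IMPLIES (NOT 0 IMPLIES 0))) -> 1
  row 17 [10001]: (((NOT 1 OR NOT 1) IMPLIES (0 AND 0)) OR (0 IMPLIES (NOT 0 IMPLIES 0))) -> 1
  row 18 [10010]: (((NOT 1 OR NOT 1) IMPLIES (0 AND 1)) OR (0 IMPLIES (NOT 1 IMPLIES 0))) -> 1
  row 19 [10011]: (((NOT 1 OR NOT 1) IMPLIES (0 AND 1)) OR (0 IMPLIES (NOT 1 IMPLIES 0))) -> 1
  row 20 [10100]: (((NOT 1 OR NOT 1) IMPLIES (0 AND 0)) OR (0 IMPLIES (NOT 0 IMPLIES 0))) -> 1
  row 21 [10101]: (((NOT 1 OR NOT 1) IMPLIES (0 AND 0)) OR (0 IMPLIES (NOT 0 IMPLIES 0))) -> 1
  row 22 [10110]: (((NOT 1 OR NOT 1) IMPLIES (0 AND 1)) OR (0 IMPLIES (NOT 1 IMPLIES 0))) -> 1
  row 23 [10111]: (((NOT 1 OR NOT 1) IMPLIES (0 AND 1)) OR (0 IMPLIES (NOT 1 IMPLIES 0))) -> 1
  row 24 [11000]: (((NOT 1 OR NOT 1) IMPLIES (1 AND 0)) OR (1 IMPLIES (NOT 0 IMPLIES 1))) -> 1
  row 25 [11001]: (((NOT 1 OR NOT 1) IMPLIES (1 AND 0)) OR (1 IMPLIES (NOT 0 IMPLIES 1))) -> 1
  row 26 [11010]: (((NOT 1 OR NOT 1) IMPLIES (1 AND 1)) OR (1 IMPLIES (NOT 1 IMPLIES 1))) -> 1
  row 27 [11011]: (((NOT 1 OR NOT 1) IMPLIES (1 AND 1)) OR (1 IMPLIES (NOT 1 IMPLIES 1))) -> 1
  row 28 [11100]: (((NOT 1 OR NOT 1) IMPLIES (1 AND 0)) OR (1 IMPLIES (NOT 0 IMPLIES 1))) -> 1
  row 29 [11101]: (((NOT 1 OR NOT 1) IMPLIES (1 AND 0)) OR (1 IMPLIES (NOT 0 IMPLIES 1))) -> 1
  row 30 [11110]: (((NOT 1 OR NOT 1) IMPLIES (1 AND 1)) OR (1 IMPLIES (NOT 1 IMPLIES 1))) -> 1
  row 31 [11111]: (((NOT 1 OR NOT 1) IMPLIES (1 AND 1)) OR (1 IMPLIES (NOT 1 IMPLIES 1))) -> 1
Full result column, 4 rows per line (a,b,c fixed per line; d,e runs 00..11 left to right):
  rows 0-3 [a,b,c=000]: 1111  = hex F
  rows 4-7 [a,b,c=001]: 1111  = hex F
  rows 8-11 [a,b,c=010]: 1111  = hex F
  rows 12-15 [a,b,c=011]: 1111  = hex F
  rows 16-19 [a,b,c=100]: 1111  = hex F
  rows 20-23 [a,b,c=101]: 1111  = hex F
  rows 24-27 [a,b,c=110]: 1111  = hex F
  rows 28-31 [a,b,c=111]: 1111  = hex F
Output column (row 0 .. row 31) = 11111111111111111111111111111111
Output column grouped in 4s = 1111 1111 1111 1111 1111 1111 1111 1111 = 0xFFFFFFFF
Convert to decimal digit by digit (value = value*16 + digit):
  F -> 15
  15*16 + 15 (F) = 255
  255*16 + 15 (F) = 4095
  4095*16 + 15 (F) = 65535
  65535*16 + 15 (F) = 1048575
  1048575*16 + 15 (F) = 16777215
  16777215*16 + 15 (F) = 268435455
  268435455*16 + 15 (F) = 4294967295
Decimal = 4294967295

4294967295


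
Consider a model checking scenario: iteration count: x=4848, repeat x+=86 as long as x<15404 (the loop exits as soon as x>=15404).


Step 1: x goes from 4848 toward 15404 by 86; the body runs while x<15404, so iterations = ceil((bound-start)/step)
Step 2: Distance=10556
Step 3: ceil(10556/86)=123

123


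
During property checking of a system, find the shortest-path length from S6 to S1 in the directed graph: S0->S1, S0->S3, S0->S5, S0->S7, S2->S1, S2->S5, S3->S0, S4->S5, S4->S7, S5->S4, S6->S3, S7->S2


BFS layer-by-layer from S6:
  dist 0: {S6}
  dist 1: {S3}
  dist 2: {S0}
  dist 3: {S1, S5, S7}
  -> S1 reached at distance 3
Shortest path length = 3

3


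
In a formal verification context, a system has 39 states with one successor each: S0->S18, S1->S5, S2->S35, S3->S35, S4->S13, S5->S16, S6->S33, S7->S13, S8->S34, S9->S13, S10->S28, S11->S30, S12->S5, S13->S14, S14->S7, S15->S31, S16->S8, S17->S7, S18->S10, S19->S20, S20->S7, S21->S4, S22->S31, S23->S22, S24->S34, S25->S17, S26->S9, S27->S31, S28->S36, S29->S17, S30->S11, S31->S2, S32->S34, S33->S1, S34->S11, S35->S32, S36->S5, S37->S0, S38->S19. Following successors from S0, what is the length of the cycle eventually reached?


Trace from S0 until a state repeats:
  S0 -> S18 -> S10 -> S28 -> S36 -> S5 -> S16 -> S8 -> S34 -> S11 -> S30 -> S11
S11 first seen at step 9, revisited at step 11.
Cycle length = 11 - 9 = 2

2


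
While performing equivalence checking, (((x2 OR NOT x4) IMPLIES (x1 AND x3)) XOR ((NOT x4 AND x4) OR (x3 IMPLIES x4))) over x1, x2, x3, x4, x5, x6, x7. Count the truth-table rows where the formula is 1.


Formula: (((x2 OR NOT x4) IMPLIES (x1 AND x3)) XOR ((NOT x4 AND x4) OR (x3 IMPLIES x4))) over 7 vars (128 rows)
Evaluate each row (x1, x2, x3, x4, x5, x6, x7 as bits, MSB first):
  row 0 [0000000]: (((0 OR NOT 0) IMPLIES (0 AND 0)) XOR ((NOT 0 AND 0) OR (0 IMPLIES 0))) -> 1
  row 1 [0000001]: (((0 OR NOT 0) IMPLIES (0 AND 0)) XOR ((NOT 0 AND 0) OR (0 IMPLIES 0))) -> 1
  row 2 [0000010]: (((0 OR NOT 0) IMPLIES (0 AND 0)) XOR ((NOT 0 AND 0) OR (0 IMPLIES 0))) -> 1
  row 3 [0000011]: (((0 OR NOT 0) IMPLIES (0 AND 0)) XOR ((NOT 0 AND 0) OR (0 IMPLIES 0))) -> 1
  row 4 [0000100]: (((0 OR NOT 0) IMPLIES (0 AND 0)) XOR ((NOT 0 AND 0) OR (0 IMPLIES 0))) -> 1
  (every remaining row is evaluated the same way; all 128 results are listed next)
Full result column, 8 rows per line (x1,x2,x3,x4 fixed per line; x5,x6,x7 runs 000..111 left to right):
  rows 0-7 [x1,x2,x3,x4=0000]: 11111111  (ones: 8)
  rows 8-15 [x1,x2,x3,x4=0001]: 00000000  (ones: 0)
  rows 16-23 [x1,x2,x3,x4=0010]: 00000000  (ones: 0)
  rows 24-31 [x1,x2,x3,x4=0011]: 00000000  (ones: 0)
  rows 32-39 [x1,x2,x3,x4=0100]: 11111111  (ones: 8)
  rows 40-47 [x1,x2,x3,x4=0101]: 11111111  (ones: 8)
  rows 48-55 [x1,x2,x3,x4=0110]: 00000000  (ones: 0)
  rows 56-63 [x1,x2,x3,x4=0111]: 11111111  (ones: 8)
  rows 64-71 [x1,x2,x3,x4=1000]: 11111111  (ones: 8)
  rows 72-79 [x1,x2,x3,x4=1001]: 00000000  (ones: 0)
  rows 80-87 [x1,x2,x3,x4=1010]: 11111111  (ones: 8)
  rows 88-95 [x1,x2,x3,x4=1011]: 00000000  (ones: 0)
  rows 96-103 [x1,x2,x3,x4=1100]: 11111111  (ones: 8)
  rows 104-111 [x1,x2,x3,x4=1101]: 11111111  (ones: 8)
  rows 112-119 [x1,x2,x3,x4=1110]: 11111111  (ones: 8)
  rows 120-127 [x1,x2,x3,x4=1111]: 00000000  (ones: 0)
Count of 1-rows = 8+0+0+0+8+8+0+8+8+0+8+0+8+8+8+0 = 72

72


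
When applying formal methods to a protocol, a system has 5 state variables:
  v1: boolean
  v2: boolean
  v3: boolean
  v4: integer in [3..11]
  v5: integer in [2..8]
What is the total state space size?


State space = product of domain sizes of all variables.
Domain sizes:
  v1 (boolean): 2
  v2 (boolean): 2
  v3 (boolean): 2
  v4 (integer in [3..11]): 9
  v5 (integer in [2..8]): 7
Product = 2 * 2 * 2 * 9 * 7 = 504

504


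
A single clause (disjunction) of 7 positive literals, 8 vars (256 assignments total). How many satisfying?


Step 1: Total=2^8=256
Step 2: Unsat when all 7 false: 2^1=2
Step 3: Sat=256-2=254

254


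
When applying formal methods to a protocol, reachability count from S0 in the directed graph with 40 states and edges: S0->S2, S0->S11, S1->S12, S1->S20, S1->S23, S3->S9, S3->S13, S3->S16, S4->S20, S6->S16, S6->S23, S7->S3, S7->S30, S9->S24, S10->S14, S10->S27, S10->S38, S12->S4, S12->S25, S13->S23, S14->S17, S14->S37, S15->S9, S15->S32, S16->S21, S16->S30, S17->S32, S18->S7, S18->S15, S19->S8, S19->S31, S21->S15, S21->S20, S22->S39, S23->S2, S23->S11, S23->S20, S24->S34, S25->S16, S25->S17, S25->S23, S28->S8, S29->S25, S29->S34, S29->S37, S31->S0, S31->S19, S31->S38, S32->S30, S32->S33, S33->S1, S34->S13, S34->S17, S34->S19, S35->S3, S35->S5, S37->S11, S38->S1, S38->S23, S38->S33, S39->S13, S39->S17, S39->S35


BFS from S0:
  layer 0: {S0}
  layer 1: {S2, S11}
Reachable set: {S0, S2, S11}
Count = 3

3


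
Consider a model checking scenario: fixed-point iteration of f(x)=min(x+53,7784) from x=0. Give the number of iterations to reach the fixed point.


Step 1: x=0, cap=7784, increment=53
Step 2: x grows by 53 each step until capped at 7784; fixed point is x=7784
Step 3: iterations = ceil(7784/53) = 147

147


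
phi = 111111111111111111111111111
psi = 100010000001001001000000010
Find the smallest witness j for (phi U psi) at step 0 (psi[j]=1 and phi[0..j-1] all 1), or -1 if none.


(phi U psi) at 0: need smallest j with psi[j]=1 and phi[i]=1 for all i in [0,j).
Scan from step 0:
  step 0: psi=1 and phi held for [0,0) -> witness found
Witness step = 0

0


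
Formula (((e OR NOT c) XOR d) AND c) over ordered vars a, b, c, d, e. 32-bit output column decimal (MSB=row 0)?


Formula: (((e OR NOT c) XOR d) AND c) over a, b, c, d, e (32 rows)
Evaluate each row (bits = a,b,c,d,e, MSB first):
  row 0 [00000]: (((0 OR NOT 0) XOR 0) AND 0) -> 0
  row 1 [00001]: (((1 OR NOT 0) XOR 0) AND 0) -> 0
  row 2 [00010]: (((0 OR NOT 0) XOR 1) AND 0) -> 0
  row 3 [00011]: (((1 OR NOT 0) XOR 1) AND 0) -> 0
  row 4 [00100]: (((0 OR NOT 1) XOR 0) AND 1) -> 0
  row 5 [00101]: (((1 OR NOT 1) XOR 0) AND 1) -> 1
  row 6 [00110]: (((0 OR NOT 1) XOR 1) AND 1) -> 1
  row 7 [00111]: (((1 OR NOT 1) XOR 1) AND 1) -> 0
  row 8 [01000]: (((0 OR NOT 0) XOR 0) AND 0) -> 0
  row 9 [01001]: (((1 OR NOT 0) XOR 0) AND 0) -> 0
  row 10 [01010]: (((0 OR NOT 0) XOR 1) AND 0) -> 0
  row 11 [01011]: (((1 OR NOT 0) XOR 1) AND 0) -> 0
  row 12 [01100]: (((0 OR NOT 1) XOR 0) AND 1) -> 0
  row 13 [01101]: (((1 OR NOT 1) XOR 0) AND 1) -> 1
  row 14 [01110]: (((0 OR NOT 1) XOR 1) AND 1) -> 1
  row 15 [01111]: (((1 OR NOT 1) XOR 1) AND 1) -> 0
  row 16 [10000]: (((0 OR NOT 0) XOR 0) AND 0) -> 0
  row 17 [10001]: (((1 OR NOT 0) XOR 0) AND 0) -> 0
  row 18 [10010]: (((0 OR NOT 0) XOR 1) AND 0) -> 0
  row 19 [10011]: (((1 OR NOT 0) XOR 1) AND 0) -> 0
  row 20 [10100]: (((0 OR NOT 1) XOR 0) AND 1) -> 0
  row 21 [10101]: (((1 OR NOT 1) XOR 0) AND 1) -> 1
  row 22 [10110]: (((0 OR NOT 1) XOR 1) AND 1) -> 1
  row 23 [10111]: (((1 OR NOT 1) XOR 1) AND 1) -> 0
  row 24 [11000]: (((0 OR NOT 0) XOR 0) AND 0) -> 0
  row 25 [11001]: (((1 OR NOT 0) XOR 0) AND 0) -> 0
  row 26 [11010]: (((0 OR NOT 0) XOR 1) AND 0) -> 0
  row 27 [11011]: (((1 OR NOT 0) XOR 1) AND 0) -> 0
  row 28 [11100]: (((0 OR NOT 1) XOR 0) AND 1) -> 0
  row 29 [11101]: (((1 OR NOT 1) XOR 0) AND 1) -> 1
  row 30 [11110]: (((0 OR NOT 1) XOR 1) AND 1) -> 1
  row 31 [11111]: (((1 OR NOT 1) XOR 1) AND 1) -> 0
Full result column, 4 rows per line (a,b,c fixed per line; d,e runs 00..11 left to right):
  rows 0-3 [a,b,c=000]: 0000  = hex 0
  rows 4-7 [a,b,c=001]: 0110  = hex 6
  rows 8-11 [a,b,c=010]: 0000  = hex 0
  rows 12-15 [a,b,c=011]: 0110  = hex 6
  rows 16-19 [a,b,c=100]: 0000  = hex 0
  rows 20-23 [a,b,c=101]: 0110  = hex 6
  rows 24-27 [a,b,c=110]: 0000  = hex 0
  rows 28-31 [a,b,c=111]: 0110  = hex 6
Output column (row 0 .. row 31) = 00000110000001100000011000000110
Output column grouped in 4s = 0000 0110 0000 0110 0000 0110 0000 0110 = 0x06060606
Convert to decimal digit by digit (value = value*16 + digit):
  0 -> 0
  0*16 + 6 = 6
  6*16 + 0 = 96
  96*16 + 6 = 1542
  1542*16 + 0 = 24672
  24672*16 + 6 = 394758
  394758*16 + 0 = 6316128
  6316128*16 + 6 = 101058054
Decimal = 101058054

101058054


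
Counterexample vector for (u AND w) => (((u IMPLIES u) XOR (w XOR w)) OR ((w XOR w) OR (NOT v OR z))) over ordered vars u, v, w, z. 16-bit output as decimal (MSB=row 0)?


F1 = (u AND w)
F2 = (((u IMPLIES u) XOR (w XOR w)) OR ((w XOR w) OR (NOT v OR z)))
Counterexample to F1=>F2 is where F1=1 and F2=0.
Evaluate each row (bits = u,v,w,z, MSB first):
  row 0 [0000]: F1=0 F2=1 -> F1&~F2 -> 0
  row 1 [0001]: F1=0 F2=1 -> F1&~F2 -> 0
  row 2 [0010]: F1=0 F2=1 -> F1&~F2 -> 0
  row 3 [0011]: F1=0 F2=1 -> F1&~F2 -> 0
  row 4 [0100]: F1=0 F2=1 -> F1&~F2 -> 0
  row 5 [0101]: F1=0 F2=1 -> F1&~F2 -> 0
  row 6 [0110]: F1=0 F2=1 -> F1&~F2 -> 0
  row 7 [0111]: F1=0 F2=1 -> F1&~F2 -> 0
  row 8 [1000]: F1=0 F2=1 -> F1&~F2 -> 0
  row 9 [1001]: F1=0 F2=1 -> F1&~F2 -> 0
  row 10 [1010]: F1=1 F2=1 -> F1&~F2 -> 0
  row 11 [1011]: F1=1 F2=1 -> F1&~F2 -> 0
  row 12 [1100]: F1=0 F2=1 -> F1&~F2 -> 0
  row 13 [1101]: F1=0 F2=1 -> F1&~F2 -> 0
  row 14 [1110]: F1=1 F2=1 -> F1&~F2 -> 0
  row 15 [1111]: F1=1 F2=1 -> F1&~F2 -> 0
Full result column, 4 rows per line (u,v fixed per line; w,z runs 00..11 left to right):
  rows 0-3 [u,v=00]: 0000  = hex 0
  rows 4-7 [u,v=01]: 0000  = hex 0
  rows 8-11 [u,v=10]: 0000  = hex 0
  rows 12-15 [u,v=11]: 0000  = hex 0
Counterexample vector (row 0 .. row 15) = 0000000000000000
Output column grouped in 4s = 0000 0000 0000 0000 = 0x0000
Convert to decimal digit by digit (value = value*16 + digit):
  0 -> 0
  0*16 + 0 = 0
  0*16 + 0 = 0
  0*16 + 0 = 0
Decimal = 0

0


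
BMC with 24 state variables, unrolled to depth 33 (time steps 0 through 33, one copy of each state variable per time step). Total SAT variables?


BMC unrolls to depth k, creating one copy of each state var for steps 0..k.
Step count = 33 + 1 = 34 (steps 0 through 33)
Vars per step = 24
Total = 24 * 34 = 816

816


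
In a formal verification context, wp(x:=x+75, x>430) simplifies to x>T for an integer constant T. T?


Formula: wp(x:=E, P) = P[E/x] (substitute E for x in postcondition)
Step 1: Postcondition: x>430
Step 2: Substitute x+75 for x: x+75>430
Step 3: Solve for x: x > 430-75 = 355

355


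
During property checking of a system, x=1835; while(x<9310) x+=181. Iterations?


Step 1: x goes from 1835 toward 9310 by 181; the body runs while x<9310, so iterations = ceil((bound-start)/step)
Step 2: Distance=7475
Step 3: ceil(7475/181)=42

42


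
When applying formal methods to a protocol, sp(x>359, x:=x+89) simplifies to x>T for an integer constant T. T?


Formula: sp(P, x:=E) = exists old_x. (x = E[old_x/x]) AND P[old_x/x] (old_x is the value of x before the assignment; eliminate old_x by solving x = E[old_x/x] for old_x)
Step 1: Precondition P: x>359, i.e. old_x > 359
Step 2: Assignment gives x = old_x + 89, so old_x = x - 89
Step 3: Substitute into P: x - 89 > 359
Step 4: Simplify: x > 359+89 = 448

448


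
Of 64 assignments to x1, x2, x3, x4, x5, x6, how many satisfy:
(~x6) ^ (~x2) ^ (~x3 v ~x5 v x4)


CNF with 3 clauses over 6 vars (64 assignments).
An assignment satisfies CNF iff every clause has >=1 true literal.
Check each row (bits = x1,x2,x3,x4,x5,x6; clause T/F shown):
  row 0 [000000]: clauses=TTT -> 1
  row 1 [000001]: clauses=FTT -> 0
  row 2 [000010]: clauses=TTT -> 1
  row 3 [000011]: clauses=FTT -> 0
  row 4 [000100]: clauses=TTT -> 1
  (every remaining row is evaluated the same way; all 64 results are listed next)
Full result column, 8 rows per line (x1,x2,x3 fixed per line; x4,x5,x6 runs 000..111 left to right):
  rows 0-7 [x1,x2,x3=000]: 10101010  (ones: 4)
  rows 8-15 [x1,x2,x3=001]: 10001010  (ones: 3)
  rows 16-23 [x1,x2,x3=010]: 00000000  (ones: 0)
  rows 24-31 [x1,x2,x3=011]: 00000000  (ones: 0)
  rows 32-39 [x1,x2,x3=100]: 10101010  (ones: 4)
  rows 40-47 [x1,x2,x3=101]: 10001010  (ones: 3)
  rows 48-55 [x1,x2,x3=110]: 00000000  (ones: 0)
  rows 56-63 [x1,x2,x3=111]: 00000000  (ones: 0)
Satisfying assignments = 4+3+0+0+4+3+0+0 = 14

14


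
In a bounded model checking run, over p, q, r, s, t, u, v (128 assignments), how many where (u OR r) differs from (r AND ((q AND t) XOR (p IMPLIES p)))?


F1 = (u OR r)
F2 = (r AND ((q AND t) XOR (p IMPLIES p)))
Evaluate both on each of 128 rows (bits = p,q,r,s,t,u,v):
  row 0 [0000000]: F1=0 F2=0 -> 0
  row 1 [0000001]: F1=0 F2=0 -> 0
  row 2 [0000010]: F1=1 F2=0 (differ) -> 1
  row 3 [0000011]: F1=1 F2=0 (differ) -> 1
  row 4 [0000100]: F1=0 F2=0 -> 0
  (every remaining row is evaluated the same way; all 128 results are listed next)
Full result column, 8 rows per line (p,q,r,s fixed per line; t,u,v runs 000..111 left to right):
  rows 0-7 [p,q,r,s=0000]: 00110011  (ones: 4)
  rows 8-15 [p,q,r,s=0001]: 00110011  (ones: 4)
  rows 16-23 [p,q,r,s=0010]: 00000000  (ones: 0)
  rows 24-31 [p,q,r,s=0011]: 00000000  (ones: 0)
  rows 32-39 [p,q,r,s=0100]: 00110011  (ones: 4)
  rows 40-47 [p,q,r,s=0101]: 00110011  (ones: 4)
  rows 48-55 [p,q,r,s=0110]: 00001111  (ones: 4)
  rows 56-63 [p,q,r,s=0111]: 00001111  (ones: 4)
  rows 64-71 [p,q,r,s=1000]: 00110011  (ones: 4)
  rows 72-79 [p,q,r,s=1001]: 00110011  (ones: 4)
  rows 80-87 [p,q,r,s=1010]: 00000000  (ones: 0)
  rows 88-95 [p,q,r,s=1011]: 00000000  (ones: 0)
  rows 96-103 [p,q,r,s=1100]: 00110011  (ones: 4)
  rows 104-111 [p,q,r,s=1101]: 00110011  (ones: 4)
  rows 112-119 [p,q,r,s=1110]: 00001111  (ones: 4)
  rows 120-127 [p,q,r,s=1111]: 00001111  (ones: 4)
Disagreements = 4+4+0+0+4+4+4+4+4+4+0+0+4+4+4+4 = 48

48


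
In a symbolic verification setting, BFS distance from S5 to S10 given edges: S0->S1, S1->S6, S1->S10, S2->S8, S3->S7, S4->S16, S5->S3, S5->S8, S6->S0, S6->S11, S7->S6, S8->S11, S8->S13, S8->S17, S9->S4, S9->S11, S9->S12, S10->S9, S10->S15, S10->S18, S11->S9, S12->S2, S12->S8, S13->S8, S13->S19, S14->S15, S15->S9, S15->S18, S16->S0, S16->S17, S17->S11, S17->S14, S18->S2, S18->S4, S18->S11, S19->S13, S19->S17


BFS layer-by-layer from S5:
  dist 0: {S5}
  dist 1: {S3, S8}
  dist 2: {S7, S11, S13, S17}
  dist 3: {S6, S9, S14, S19}
  dist 4: {S0, S4, S12, S15}
  dist 5: {S1, S2, S16, S18}
  dist 6: {S10}
  -> S10 reached at distance 6
Shortest path length = 6

6


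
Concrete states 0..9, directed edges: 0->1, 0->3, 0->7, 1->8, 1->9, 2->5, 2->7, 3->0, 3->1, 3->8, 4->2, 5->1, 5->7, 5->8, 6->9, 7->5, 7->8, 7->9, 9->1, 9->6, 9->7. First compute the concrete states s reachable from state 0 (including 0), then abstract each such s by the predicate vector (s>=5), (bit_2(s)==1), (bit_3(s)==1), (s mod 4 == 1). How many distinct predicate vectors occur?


BFS from 0:
Concrete reachable: {0, 1, 3, 5, 6, 7, 8, 9}
Abstract via predicates (s>=5), (bit_2(s)==1), (bit_3(s)==1), (s mod 4 == 1):
  (0,0,0,0) <- {0, 3}
  (0,0,0,1) <- {1}
  (1,0,1,0) <- {8}
  (1,0,1,1) <- {9}
  (1,1,0,0) <- {6, 7}
  (1,1,0,1) <- {5}
Distinct abstract states = 6

6


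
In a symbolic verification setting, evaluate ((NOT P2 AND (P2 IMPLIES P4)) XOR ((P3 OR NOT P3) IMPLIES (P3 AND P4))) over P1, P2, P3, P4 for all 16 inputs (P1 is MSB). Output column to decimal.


Formula: ((NOT P2 AND (P2 IMPLIES P4)) XOR ((P3 OR NOT P3) IMPLIES (P3 AND P4))) over P1, P2, P3, P4 (16 rows)
Evaluate each row (bits = P1,P2,P3,P4, MSB first):
  row 0 [0000]: ((NOT 0 AND (0 IMPLIES 0)) XOR ((0 OR NOT 0) IMPLIES (0 AND 0))) -> 1
  row 1 [0001]: ((NOT 0 AND (0 IMPLIES 1)) XOR ((0 OR NOT 0) IMPLIES (0 AND 1))) -> 1
  row 2 [0010]: ((NOT 0 AND (0 IMPLIES 0)) XOR ((1 OR NOT 1) IMPLIES (1 AND 0))) -> 1
  row 3 [0011]: ((NOT 0 AND (0 IMPLIES 1)) XOR ((1 OR NOT 1) IMPLIES (1 AND 1))) -> 0
  row 4 [0100]: ((NOT 1 AND (1 IMPLIES 0)) XOR ((0 OR NOT 0) IMPLIES (0 AND 0))) -> 0
  row 5 [0101]: ((NOT 1 AND (1 IMPLIES 1)) XOR ((0 OR NOT 0) IMPLIES (0 AND 1))) -> 0
  row 6 [0110]: ((NOT 1 AND (1 IMPLIES 0)) XOR ((1 OR NOT 1) IMPLIES (1 AND 0))) -> 0
  row 7 [0111]: ((NOT 1 AND (1 IMPLIES 1)) XOR ((1 OR NOT 1) IMPLIES (1 AND 1))) -> 1
  row 8 [1000]: ((NOT 0 AND (0 IMPLIES 0)) XOR ((0 OR NOT 0) IMPLIES (0 AND 0))) -> 1
  row 9 [1001]: ((NOT 0 AND (0 IMPLIES 1)) XOR ((0 OR NOT 0) IMPLIES (0 AND 1))) -> 1
  row 10 [1010]: ((NOT 0 AND (0 IMPLIES 0)) XOR ((1 OR NOT 1) IMPLIES (1 AND 0))) -> 1
  row 11 [1011]: ((NOT 0 AND (0 IMPLIES 1)) XOR ((1 OR NOT 1) IMPLIES (1 AND 1))) -> 0
  row 12 [1100]: ((NOT 1 AND (1 IMPLIES 0)) XOR ((0 OR NOT 0) IMPLIES (0 AND 0))) -> 0
  row 13 [1101]: ((NOT 1 AND (1 IMPLIES 1)) XOR ((0 OR NOT 0) IMPLIES (0 AND 1))) -> 0
  row 14 [1110]: ((NOT 1 AND (1 IMPLIES 0)) XOR ((1 OR NOT 1) IMPLIES (1 AND 0))) -> 0
  row 15 [1111]: ((NOT 1 AND (1 IMPLIES 1)) XOR ((1 OR NOT 1) IMPLIES (1 AND 1))) -> 1
Full result column, 4 rows per line (P1,P2 fixed per line; P3,P4 runs 00..11 left to right):
  rows 0-3 [P1,P2=00]: 1110  = hex E
  rows 4-7 [P1,P2=01]: 0001  = hex 1
  rows 8-11 [P1,P2=10]: 1110  = hex E
  rows 12-15 [P1,P2=11]: 0001  = hex 1
Output column (row 0 .. row 15) = 1110000111100001
Output column grouped in 4s = 1110 0001 1110 0001 = 0xE1E1
Convert to decimal digit by digit (value = value*16 + digit):
  E -> 14
  14*16 + 1 = 225
  225*16 + 14 (E) = 3614
  3614*16 + 1 = 57825
Decimal = 57825

57825


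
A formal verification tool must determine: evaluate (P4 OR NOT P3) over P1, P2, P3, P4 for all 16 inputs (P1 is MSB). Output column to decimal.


Formula: (P4 OR NOT P3) over P1, P2, P3, P4 (16 rows)
Evaluate each row (bits = P1,P2,P3,P4, MSB first):
  row 0 [0000]: (0 OR NOT 0) -> 1
  row 1 [0001]: (1 OR NOT 0) -> 1
  row 2 [0010]: (0 OR NOT 1) -> 0
  row 3 [0011]: (1 OR NOT 1) -> 1
  row 4 [0100]: (0 OR NOT 0) -> 1
  row 5 [0101]: (1 OR NOT 0) -> 1
  row 6 [0110]: (0 OR NOT 1) -> 0
  row 7 [0111]: (1 OR NOT 1) -> 1
  row 8 [1000]: (0 OR NOT 0) -> 1
  row 9 [1001]: (1 OR NOT 0) -> 1
  row 10 [1010]: (0 OR NOT 1) -> 0
  row 11 [1011]: (1 OR NOT 1) -> 1
  row 12 [1100]: (0 OR NOT 0) -> 1
  row 13 [1101]: (1 OR NOT 0) -> 1
  row 14 [1110]: (0 OR NOT 1) -> 0
  row 15 [1111]: (1 OR NOT 1) -> 1
Full result column, 4 rows per line (P1,P2 fixed per line; P3,P4 runs 00..11 left to right):
  rows 0-3 [P1,P2=00]: 1101  = hex D
  rows 4-7 [P1,P2=01]: 1101  = hex D
  rows 8-11 [P1,P2=10]: 1101  = hex D
  rows 12-15 [P1,P2=11]: 1101  = hex D
Output column (row 0 .. row 15) = 1101110111011101
Output column grouped in 4s = 1101 1101 1101 1101 = 0xDDDD
Convert to decimal digit by digit (value = value*16 + digit):
  D -> 13
  13*16 + 13 (D) = 221
  221*16 + 13 (D) = 3549
  3549*16 + 13 (D) = 56797
Decimal = 56797

56797


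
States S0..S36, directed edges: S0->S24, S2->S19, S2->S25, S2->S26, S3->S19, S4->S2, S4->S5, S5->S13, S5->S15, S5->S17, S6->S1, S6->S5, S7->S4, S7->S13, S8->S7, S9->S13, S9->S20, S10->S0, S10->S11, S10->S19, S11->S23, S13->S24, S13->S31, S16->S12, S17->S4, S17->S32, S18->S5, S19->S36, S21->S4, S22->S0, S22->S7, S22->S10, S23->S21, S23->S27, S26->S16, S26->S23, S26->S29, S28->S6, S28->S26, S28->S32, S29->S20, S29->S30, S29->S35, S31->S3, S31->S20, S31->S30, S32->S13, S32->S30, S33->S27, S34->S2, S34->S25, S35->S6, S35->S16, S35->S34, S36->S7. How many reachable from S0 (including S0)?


BFS from S0:
  layer 0: {S0}
  layer 1: {S24}
Reachable set: {S0, S24}
Count = 2

2


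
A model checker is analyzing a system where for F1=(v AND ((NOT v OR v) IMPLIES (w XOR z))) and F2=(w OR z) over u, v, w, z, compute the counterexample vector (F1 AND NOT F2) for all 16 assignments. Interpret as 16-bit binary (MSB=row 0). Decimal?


F1 = (v AND ((NOT v OR v) IMPLIES (w XOR z)))
F2 = (w OR z)
Counterexample to F1=>F2 is where F1=1 and F2=0.
Evaluate each row (bits = u,v,w,z, MSB first):
  row 0 [0000]: F1=0 F2=0 -> F1&~F2 -> 0
  row 1 [0001]: F1=0 F2=1 -> F1&~F2 -> 0
  row 2 [0010]: F1=0 F2=1 -> F1&~F2 -> 0
  row 3 [0011]: F1=0 F2=1 -> F1&~F2 -> 0
  row 4 [0100]: F1=0 F2=0 -> F1&~F2 -> 0
  row 5 [0101]: F1=1 F2=1 -> F1&~F2 -> 0
  row 6 [0110]: F1=1 F2=1 -> F1&~F2 -> 0
  row 7 [0111]: F1=0 F2=1 -> F1&~F2 -> 0
  row 8 [1000]: F1=0 F2=0 -> F1&~F2 -> 0
  row 9 [1001]: F1=0 F2=1 -> F1&~F2 -> 0
  row 10 [1010]: F1=0 F2=1 -> F1&~F2 -> 0
  row 11 [1011]: F1=0 F2=1 -> F1&~F2 -> 0
  row 12 [1100]: F1=0 F2=0 -> F1&~F2 -> 0
  row 13 [1101]: F1=1 F2=1 -> F1&~F2 -> 0
  row 14 [1110]: F1=1 F2=1 -> F1&~F2 -> 0
  row 15 [1111]: F1=0 F2=1 -> F1&~F2 -> 0
Full result column, 4 rows per line (u,v fixed per line; w,z runs 00..11 left to right):
  rows 0-3 [u,v=00]: 0000  = hex 0
  rows 4-7 [u,v=01]: 0000  = hex 0
  rows 8-11 [u,v=10]: 0000  = hex 0
  rows 12-15 [u,v=11]: 0000  = hex 0
Counterexample vector (row 0 .. row 15) = 0000000000000000
Output column grouped in 4s = 0000 0000 0000 0000 = 0x0000
Convert to decimal digit by digit (value = value*16 + digit):
  0 -> 0
  0*16 + 0 = 0
  0*16 + 0 = 0
  0*16 + 0 = 0
Decimal = 0

0


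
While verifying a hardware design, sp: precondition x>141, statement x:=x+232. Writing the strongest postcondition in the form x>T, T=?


Formula: sp(P, x:=E) = exists old_x. (x = E[old_x/x]) AND P[old_x/x] (old_x is the value of x before the assignment; eliminate old_x by solving x = E[old_x/x] for old_x)
Step 1: Precondition P: x>141, i.e. old_x > 141
Step 2: Assignment gives x = old_x + 232, so old_x = x - 232
Step 3: Substitute into P: x - 232 > 141
Step 4: Simplify: x > 141+232 = 373

373


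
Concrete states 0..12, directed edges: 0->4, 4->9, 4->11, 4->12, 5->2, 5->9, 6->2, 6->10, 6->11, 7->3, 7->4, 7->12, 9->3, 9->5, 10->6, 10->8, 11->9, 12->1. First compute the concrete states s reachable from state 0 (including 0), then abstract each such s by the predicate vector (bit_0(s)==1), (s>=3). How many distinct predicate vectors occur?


BFS from 0:
Concrete reachable: {0, 1, 2, 3, 4, 5, 9, 11, 12}
Abstract via predicates (bit_0(s)==1), (s>=3):
  (0,0) <- {0, 2}
  (0,1) <- {4, 12}
  (1,0) <- {1}
  (1,1) <- {3, 5, 9, 11}
Distinct abstract states = 4

4


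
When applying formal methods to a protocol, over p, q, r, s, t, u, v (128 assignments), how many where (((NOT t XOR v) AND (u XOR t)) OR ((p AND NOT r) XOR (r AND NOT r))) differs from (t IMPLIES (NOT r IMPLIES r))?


F1 = (((NOT t XOR v) AND (u XOR t)) OR ((p AND NOT r) XOR (r AND NOT r)))
F2 = (t IMPLIES (NOT r IMPLIES r))
Evaluate both on each of 128 rows (bits = p,q,r,s,t,u,v):
  row 0 [0000000]: F1=0 F2=1 (differ) -> 1
  row 1 [0000001]: F1=0 F2=1 (differ) -> 1
  row 2 [0000010]: F1=1 F2=1 -> 0
  row 3 [0000011]: F1=0 F2=1 (differ) -> 1
  row 4 [0000100]: F1=0 F2=0 -> 0
  (every remaining row is evaluated the same way; all 128 results are listed next)
Full result column, 8 rows per line (p,q,r,s fixed per line; t,u,v runs 000..111 left to right):
  rows 0-7 [p,q,r,s=0000]: 11010100  (ones: 4)
  rows 8-15 [p,q,r,s=0001]: 11010100  (ones: 4)
  rows 16-23 [p,q,r,s=0010]: 11011011  (ones: 6)
  rows 24-31 [p,q,r,s=0011]: 11011011  (ones: 6)
  rows 32-39 [p,q,r,s=0100]: 11010100  (ones: 4)
  rows 40-47 [p,q,r,s=0101]: 11010100  (ones: 4)
  rows 48-55 [p,q,r,s=0110]: 11011011  (ones: 6)
  rows 56-63 [p,q,r,s=0111]: 11011011  (ones: 6)
  rows 64-71 [p,q,r,s=1000]: 00001111  (ones: 4)
  rows 72-79 [p,q,r,s=1001]: 00001111  (ones: 4)
  rows 80-87 [p,q,r,s=1010]: 11011011  (ones: 6)
  rows 88-95 [p,q,r,s=1011]: 11011011  (ones: 6)
  rows 96-103 [p,q,r,s=1100]: 00001111  (ones: 4)
  rows 104-111 [p,q,r,s=1101]: 00001111  (ones: 4)
  rows 112-119 [p,q,r,s=1110]: 11011011  (ones: 6)
  rows 120-127 [p,q,r,s=1111]: 11011011  (ones: 6)
Disagreements = 4+4+6+6+4+4+6+6+4+4+6+6+4+4+6+6 = 80

80
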